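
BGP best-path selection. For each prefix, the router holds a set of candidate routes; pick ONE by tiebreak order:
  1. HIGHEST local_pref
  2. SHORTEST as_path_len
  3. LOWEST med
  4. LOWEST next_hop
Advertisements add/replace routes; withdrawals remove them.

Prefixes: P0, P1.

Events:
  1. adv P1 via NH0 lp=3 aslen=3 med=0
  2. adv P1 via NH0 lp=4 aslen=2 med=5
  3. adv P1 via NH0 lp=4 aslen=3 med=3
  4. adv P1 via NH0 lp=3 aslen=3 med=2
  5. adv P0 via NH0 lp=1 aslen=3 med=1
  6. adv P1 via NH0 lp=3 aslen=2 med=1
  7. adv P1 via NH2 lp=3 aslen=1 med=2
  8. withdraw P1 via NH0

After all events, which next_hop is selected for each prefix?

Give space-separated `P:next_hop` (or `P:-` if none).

Op 1: best P0=- P1=NH0
Op 2: best P0=- P1=NH0
Op 3: best P0=- P1=NH0
Op 4: best P0=- P1=NH0
Op 5: best P0=NH0 P1=NH0
Op 6: best P0=NH0 P1=NH0
Op 7: best P0=NH0 P1=NH2
Op 8: best P0=NH0 P1=NH2

Answer: P0:NH0 P1:NH2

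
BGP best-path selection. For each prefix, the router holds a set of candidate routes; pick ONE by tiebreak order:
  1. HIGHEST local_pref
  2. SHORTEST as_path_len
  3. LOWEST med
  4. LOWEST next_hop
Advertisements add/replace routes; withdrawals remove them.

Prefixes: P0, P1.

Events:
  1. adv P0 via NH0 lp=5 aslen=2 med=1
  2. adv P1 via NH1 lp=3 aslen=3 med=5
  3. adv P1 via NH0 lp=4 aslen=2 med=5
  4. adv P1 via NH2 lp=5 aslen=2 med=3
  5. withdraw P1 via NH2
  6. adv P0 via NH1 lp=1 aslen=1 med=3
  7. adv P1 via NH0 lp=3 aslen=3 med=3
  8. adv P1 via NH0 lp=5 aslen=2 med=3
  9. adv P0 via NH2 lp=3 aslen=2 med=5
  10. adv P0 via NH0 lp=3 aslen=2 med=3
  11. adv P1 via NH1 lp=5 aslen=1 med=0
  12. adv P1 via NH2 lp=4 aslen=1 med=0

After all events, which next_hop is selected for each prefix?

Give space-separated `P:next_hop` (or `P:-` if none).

Op 1: best P0=NH0 P1=-
Op 2: best P0=NH0 P1=NH1
Op 3: best P0=NH0 P1=NH0
Op 4: best P0=NH0 P1=NH2
Op 5: best P0=NH0 P1=NH0
Op 6: best P0=NH0 P1=NH0
Op 7: best P0=NH0 P1=NH0
Op 8: best P0=NH0 P1=NH0
Op 9: best P0=NH0 P1=NH0
Op 10: best P0=NH0 P1=NH0
Op 11: best P0=NH0 P1=NH1
Op 12: best P0=NH0 P1=NH1

Answer: P0:NH0 P1:NH1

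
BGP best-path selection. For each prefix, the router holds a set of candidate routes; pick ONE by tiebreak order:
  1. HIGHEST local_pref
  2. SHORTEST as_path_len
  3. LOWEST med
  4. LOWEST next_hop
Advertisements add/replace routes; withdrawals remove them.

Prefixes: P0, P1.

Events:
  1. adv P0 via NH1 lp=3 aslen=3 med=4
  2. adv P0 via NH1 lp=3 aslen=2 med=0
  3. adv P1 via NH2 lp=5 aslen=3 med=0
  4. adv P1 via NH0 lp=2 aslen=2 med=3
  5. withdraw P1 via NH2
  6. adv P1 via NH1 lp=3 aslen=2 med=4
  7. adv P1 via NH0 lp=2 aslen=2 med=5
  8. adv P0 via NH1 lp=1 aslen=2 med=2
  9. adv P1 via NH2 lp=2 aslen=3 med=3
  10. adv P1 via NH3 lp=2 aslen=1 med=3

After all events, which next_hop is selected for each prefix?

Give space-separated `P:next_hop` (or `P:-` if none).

Answer: P0:NH1 P1:NH1

Derivation:
Op 1: best P0=NH1 P1=-
Op 2: best P0=NH1 P1=-
Op 3: best P0=NH1 P1=NH2
Op 4: best P0=NH1 P1=NH2
Op 5: best P0=NH1 P1=NH0
Op 6: best P0=NH1 P1=NH1
Op 7: best P0=NH1 P1=NH1
Op 8: best P0=NH1 P1=NH1
Op 9: best P0=NH1 P1=NH1
Op 10: best P0=NH1 P1=NH1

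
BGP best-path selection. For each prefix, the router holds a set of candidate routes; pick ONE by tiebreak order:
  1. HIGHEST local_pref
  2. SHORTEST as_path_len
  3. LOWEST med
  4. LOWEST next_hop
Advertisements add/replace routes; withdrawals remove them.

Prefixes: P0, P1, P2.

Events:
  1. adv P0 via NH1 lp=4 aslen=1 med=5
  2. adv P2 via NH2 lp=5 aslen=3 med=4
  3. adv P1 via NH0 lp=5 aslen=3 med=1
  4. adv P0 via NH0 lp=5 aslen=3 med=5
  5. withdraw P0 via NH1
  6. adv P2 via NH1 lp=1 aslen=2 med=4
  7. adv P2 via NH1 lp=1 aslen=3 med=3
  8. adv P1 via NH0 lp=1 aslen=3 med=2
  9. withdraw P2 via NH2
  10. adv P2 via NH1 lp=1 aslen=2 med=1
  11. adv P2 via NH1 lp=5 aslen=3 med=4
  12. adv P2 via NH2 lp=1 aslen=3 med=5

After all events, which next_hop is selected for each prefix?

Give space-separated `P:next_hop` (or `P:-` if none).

Op 1: best P0=NH1 P1=- P2=-
Op 2: best P0=NH1 P1=- P2=NH2
Op 3: best P0=NH1 P1=NH0 P2=NH2
Op 4: best P0=NH0 P1=NH0 P2=NH2
Op 5: best P0=NH0 P1=NH0 P2=NH2
Op 6: best P0=NH0 P1=NH0 P2=NH2
Op 7: best P0=NH0 P1=NH0 P2=NH2
Op 8: best P0=NH0 P1=NH0 P2=NH2
Op 9: best P0=NH0 P1=NH0 P2=NH1
Op 10: best P0=NH0 P1=NH0 P2=NH1
Op 11: best P0=NH0 P1=NH0 P2=NH1
Op 12: best P0=NH0 P1=NH0 P2=NH1

Answer: P0:NH0 P1:NH0 P2:NH1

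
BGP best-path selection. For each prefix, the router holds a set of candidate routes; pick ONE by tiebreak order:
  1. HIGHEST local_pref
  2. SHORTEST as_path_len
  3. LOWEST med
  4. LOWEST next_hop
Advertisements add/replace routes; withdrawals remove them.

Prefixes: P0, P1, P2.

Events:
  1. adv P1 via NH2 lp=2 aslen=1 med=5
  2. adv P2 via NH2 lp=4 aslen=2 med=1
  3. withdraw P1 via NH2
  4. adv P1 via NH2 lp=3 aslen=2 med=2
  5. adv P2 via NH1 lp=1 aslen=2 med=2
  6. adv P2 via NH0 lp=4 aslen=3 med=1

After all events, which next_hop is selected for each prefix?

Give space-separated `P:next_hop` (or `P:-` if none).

Op 1: best P0=- P1=NH2 P2=-
Op 2: best P0=- P1=NH2 P2=NH2
Op 3: best P0=- P1=- P2=NH2
Op 4: best P0=- P1=NH2 P2=NH2
Op 5: best P0=- P1=NH2 P2=NH2
Op 6: best P0=- P1=NH2 P2=NH2

Answer: P0:- P1:NH2 P2:NH2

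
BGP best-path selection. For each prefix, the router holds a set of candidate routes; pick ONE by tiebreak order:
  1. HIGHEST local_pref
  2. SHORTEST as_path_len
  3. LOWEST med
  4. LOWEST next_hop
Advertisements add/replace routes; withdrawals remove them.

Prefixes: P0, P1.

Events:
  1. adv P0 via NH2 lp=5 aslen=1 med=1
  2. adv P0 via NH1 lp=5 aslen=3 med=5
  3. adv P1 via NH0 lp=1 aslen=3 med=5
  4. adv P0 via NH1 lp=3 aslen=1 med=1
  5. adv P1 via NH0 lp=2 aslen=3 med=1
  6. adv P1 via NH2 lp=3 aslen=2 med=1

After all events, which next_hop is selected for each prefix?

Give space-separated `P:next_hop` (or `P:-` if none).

Answer: P0:NH2 P1:NH2

Derivation:
Op 1: best P0=NH2 P1=-
Op 2: best P0=NH2 P1=-
Op 3: best P0=NH2 P1=NH0
Op 4: best P0=NH2 P1=NH0
Op 5: best P0=NH2 P1=NH0
Op 6: best P0=NH2 P1=NH2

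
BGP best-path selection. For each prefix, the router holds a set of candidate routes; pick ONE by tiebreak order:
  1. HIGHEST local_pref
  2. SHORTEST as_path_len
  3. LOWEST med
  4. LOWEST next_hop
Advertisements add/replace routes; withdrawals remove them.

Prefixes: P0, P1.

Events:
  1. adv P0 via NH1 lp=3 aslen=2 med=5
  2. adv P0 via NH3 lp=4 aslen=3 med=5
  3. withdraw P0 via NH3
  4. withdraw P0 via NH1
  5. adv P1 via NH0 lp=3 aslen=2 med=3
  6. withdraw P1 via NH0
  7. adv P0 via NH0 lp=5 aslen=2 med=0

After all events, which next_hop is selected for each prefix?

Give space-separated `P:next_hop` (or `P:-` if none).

Op 1: best P0=NH1 P1=-
Op 2: best P0=NH3 P1=-
Op 3: best P0=NH1 P1=-
Op 4: best P0=- P1=-
Op 5: best P0=- P1=NH0
Op 6: best P0=- P1=-
Op 7: best P0=NH0 P1=-

Answer: P0:NH0 P1:-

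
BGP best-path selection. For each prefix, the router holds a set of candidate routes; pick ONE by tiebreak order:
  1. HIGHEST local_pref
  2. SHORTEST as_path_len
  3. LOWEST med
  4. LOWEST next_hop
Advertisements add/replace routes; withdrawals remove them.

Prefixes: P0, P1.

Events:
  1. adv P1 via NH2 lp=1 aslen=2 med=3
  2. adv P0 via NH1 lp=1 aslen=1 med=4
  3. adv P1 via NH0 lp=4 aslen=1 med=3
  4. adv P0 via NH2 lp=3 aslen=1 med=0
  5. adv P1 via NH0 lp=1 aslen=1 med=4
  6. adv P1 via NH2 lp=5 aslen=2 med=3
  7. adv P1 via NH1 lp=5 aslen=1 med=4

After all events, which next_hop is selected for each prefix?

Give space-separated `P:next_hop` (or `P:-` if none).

Op 1: best P0=- P1=NH2
Op 2: best P0=NH1 P1=NH2
Op 3: best P0=NH1 P1=NH0
Op 4: best P0=NH2 P1=NH0
Op 5: best P0=NH2 P1=NH0
Op 6: best P0=NH2 P1=NH2
Op 7: best P0=NH2 P1=NH1

Answer: P0:NH2 P1:NH1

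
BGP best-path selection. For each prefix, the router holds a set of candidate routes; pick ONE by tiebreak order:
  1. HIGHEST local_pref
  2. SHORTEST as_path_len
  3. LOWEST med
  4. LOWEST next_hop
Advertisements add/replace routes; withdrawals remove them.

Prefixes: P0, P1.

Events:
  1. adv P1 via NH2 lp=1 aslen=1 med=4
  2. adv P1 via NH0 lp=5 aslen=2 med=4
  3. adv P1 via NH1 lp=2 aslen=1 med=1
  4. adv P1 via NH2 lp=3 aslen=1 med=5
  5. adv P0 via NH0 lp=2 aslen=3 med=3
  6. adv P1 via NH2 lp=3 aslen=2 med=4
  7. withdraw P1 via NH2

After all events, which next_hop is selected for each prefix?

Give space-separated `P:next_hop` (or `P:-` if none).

Op 1: best P0=- P1=NH2
Op 2: best P0=- P1=NH0
Op 3: best P0=- P1=NH0
Op 4: best P0=- P1=NH0
Op 5: best P0=NH0 P1=NH0
Op 6: best P0=NH0 P1=NH0
Op 7: best P0=NH0 P1=NH0

Answer: P0:NH0 P1:NH0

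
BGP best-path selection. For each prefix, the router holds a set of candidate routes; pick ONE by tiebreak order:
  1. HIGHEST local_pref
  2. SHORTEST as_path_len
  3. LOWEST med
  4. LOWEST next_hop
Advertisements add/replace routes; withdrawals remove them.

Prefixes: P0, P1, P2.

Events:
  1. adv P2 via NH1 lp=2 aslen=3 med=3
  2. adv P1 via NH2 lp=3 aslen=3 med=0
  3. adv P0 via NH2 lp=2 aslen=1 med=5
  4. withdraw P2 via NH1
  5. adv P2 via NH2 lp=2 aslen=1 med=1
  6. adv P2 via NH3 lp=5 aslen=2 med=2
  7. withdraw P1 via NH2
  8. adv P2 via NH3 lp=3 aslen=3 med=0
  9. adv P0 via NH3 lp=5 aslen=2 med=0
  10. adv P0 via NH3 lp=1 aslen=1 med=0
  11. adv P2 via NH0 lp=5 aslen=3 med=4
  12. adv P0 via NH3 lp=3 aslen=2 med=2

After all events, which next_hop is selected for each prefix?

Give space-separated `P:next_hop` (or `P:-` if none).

Op 1: best P0=- P1=- P2=NH1
Op 2: best P0=- P1=NH2 P2=NH1
Op 3: best P0=NH2 P1=NH2 P2=NH1
Op 4: best P0=NH2 P1=NH2 P2=-
Op 5: best P0=NH2 P1=NH2 P2=NH2
Op 6: best P0=NH2 P1=NH2 P2=NH3
Op 7: best P0=NH2 P1=- P2=NH3
Op 8: best P0=NH2 P1=- P2=NH3
Op 9: best P0=NH3 P1=- P2=NH3
Op 10: best P0=NH2 P1=- P2=NH3
Op 11: best P0=NH2 P1=- P2=NH0
Op 12: best P0=NH3 P1=- P2=NH0

Answer: P0:NH3 P1:- P2:NH0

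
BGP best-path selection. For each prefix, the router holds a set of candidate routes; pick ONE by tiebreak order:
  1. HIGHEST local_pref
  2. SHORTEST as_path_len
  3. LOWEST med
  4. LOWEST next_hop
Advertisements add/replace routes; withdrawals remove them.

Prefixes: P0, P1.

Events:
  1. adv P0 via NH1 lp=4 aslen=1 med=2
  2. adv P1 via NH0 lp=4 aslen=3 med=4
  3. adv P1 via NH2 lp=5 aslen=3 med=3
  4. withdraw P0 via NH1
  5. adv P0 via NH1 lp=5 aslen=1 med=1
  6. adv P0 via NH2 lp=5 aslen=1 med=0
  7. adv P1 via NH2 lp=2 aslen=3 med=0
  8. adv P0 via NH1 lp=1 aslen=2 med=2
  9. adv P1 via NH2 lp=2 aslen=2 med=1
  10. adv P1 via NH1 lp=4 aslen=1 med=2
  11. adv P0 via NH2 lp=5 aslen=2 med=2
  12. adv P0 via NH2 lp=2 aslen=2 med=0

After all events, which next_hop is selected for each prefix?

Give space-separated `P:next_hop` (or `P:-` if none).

Op 1: best P0=NH1 P1=-
Op 2: best P0=NH1 P1=NH0
Op 3: best P0=NH1 P1=NH2
Op 4: best P0=- P1=NH2
Op 5: best P0=NH1 P1=NH2
Op 6: best P0=NH2 P1=NH2
Op 7: best P0=NH2 P1=NH0
Op 8: best P0=NH2 P1=NH0
Op 9: best P0=NH2 P1=NH0
Op 10: best P0=NH2 P1=NH1
Op 11: best P0=NH2 P1=NH1
Op 12: best P0=NH2 P1=NH1

Answer: P0:NH2 P1:NH1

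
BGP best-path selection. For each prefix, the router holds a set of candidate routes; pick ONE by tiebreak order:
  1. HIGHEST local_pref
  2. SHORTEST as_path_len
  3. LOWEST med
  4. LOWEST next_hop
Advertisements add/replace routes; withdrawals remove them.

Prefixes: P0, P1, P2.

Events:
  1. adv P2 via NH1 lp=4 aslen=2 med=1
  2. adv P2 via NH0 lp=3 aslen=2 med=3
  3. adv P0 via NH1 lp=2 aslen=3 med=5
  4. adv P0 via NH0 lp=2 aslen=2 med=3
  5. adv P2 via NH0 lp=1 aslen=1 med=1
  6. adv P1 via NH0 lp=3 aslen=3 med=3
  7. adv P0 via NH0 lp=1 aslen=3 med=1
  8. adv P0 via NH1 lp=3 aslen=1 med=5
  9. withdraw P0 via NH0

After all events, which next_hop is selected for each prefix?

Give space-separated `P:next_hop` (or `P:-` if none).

Op 1: best P0=- P1=- P2=NH1
Op 2: best P0=- P1=- P2=NH1
Op 3: best P0=NH1 P1=- P2=NH1
Op 4: best P0=NH0 P1=- P2=NH1
Op 5: best P0=NH0 P1=- P2=NH1
Op 6: best P0=NH0 P1=NH0 P2=NH1
Op 7: best P0=NH1 P1=NH0 P2=NH1
Op 8: best P0=NH1 P1=NH0 P2=NH1
Op 9: best P0=NH1 P1=NH0 P2=NH1

Answer: P0:NH1 P1:NH0 P2:NH1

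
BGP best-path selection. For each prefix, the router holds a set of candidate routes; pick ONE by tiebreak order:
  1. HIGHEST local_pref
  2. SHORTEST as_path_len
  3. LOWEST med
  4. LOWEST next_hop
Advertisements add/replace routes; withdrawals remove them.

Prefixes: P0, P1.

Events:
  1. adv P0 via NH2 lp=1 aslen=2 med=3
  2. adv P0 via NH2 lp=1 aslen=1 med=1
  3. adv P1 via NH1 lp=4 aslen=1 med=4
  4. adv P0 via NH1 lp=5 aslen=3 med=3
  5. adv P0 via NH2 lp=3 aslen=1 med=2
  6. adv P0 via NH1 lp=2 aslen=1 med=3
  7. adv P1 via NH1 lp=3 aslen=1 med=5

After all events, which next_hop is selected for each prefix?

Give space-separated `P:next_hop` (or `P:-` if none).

Answer: P0:NH2 P1:NH1

Derivation:
Op 1: best P0=NH2 P1=-
Op 2: best P0=NH2 P1=-
Op 3: best P0=NH2 P1=NH1
Op 4: best P0=NH1 P1=NH1
Op 5: best P0=NH1 P1=NH1
Op 6: best P0=NH2 P1=NH1
Op 7: best P0=NH2 P1=NH1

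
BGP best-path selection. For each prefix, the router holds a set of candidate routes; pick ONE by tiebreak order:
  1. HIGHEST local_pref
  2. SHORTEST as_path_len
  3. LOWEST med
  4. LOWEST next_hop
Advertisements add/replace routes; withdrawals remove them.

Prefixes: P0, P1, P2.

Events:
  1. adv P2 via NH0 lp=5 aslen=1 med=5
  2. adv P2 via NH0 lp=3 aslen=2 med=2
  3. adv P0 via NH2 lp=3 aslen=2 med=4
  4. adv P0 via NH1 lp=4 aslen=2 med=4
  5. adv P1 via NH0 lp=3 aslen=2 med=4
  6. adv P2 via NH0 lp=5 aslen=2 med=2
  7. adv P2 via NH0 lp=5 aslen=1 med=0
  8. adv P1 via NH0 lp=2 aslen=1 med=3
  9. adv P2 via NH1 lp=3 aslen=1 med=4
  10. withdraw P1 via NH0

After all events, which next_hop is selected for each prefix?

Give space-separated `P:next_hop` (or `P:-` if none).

Answer: P0:NH1 P1:- P2:NH0

Derivation:
Op 1: best P0=- P1=- P2=NH0
Op 2: best P0=- P1=- P2=NH0
Op 3: best P0=NH2 P1=- P2=NH0
Op 4: best P0=NH1 P1=- P2=NH0
Op 5: best P0=NH1 P1=NH0 P2=NH0
Op 6: best P0=NH1 P1=NH0 P2=NH0
Op 7: best P0=NH1 P1=NH0 P2=NH0
Op 8: best P0=NH1 P1=NH0 P2=NH0
Op 9: best P0=NH1 P1=NH0 P2=NH0
Op 10: best P0=NH1 P1=- P2=NH0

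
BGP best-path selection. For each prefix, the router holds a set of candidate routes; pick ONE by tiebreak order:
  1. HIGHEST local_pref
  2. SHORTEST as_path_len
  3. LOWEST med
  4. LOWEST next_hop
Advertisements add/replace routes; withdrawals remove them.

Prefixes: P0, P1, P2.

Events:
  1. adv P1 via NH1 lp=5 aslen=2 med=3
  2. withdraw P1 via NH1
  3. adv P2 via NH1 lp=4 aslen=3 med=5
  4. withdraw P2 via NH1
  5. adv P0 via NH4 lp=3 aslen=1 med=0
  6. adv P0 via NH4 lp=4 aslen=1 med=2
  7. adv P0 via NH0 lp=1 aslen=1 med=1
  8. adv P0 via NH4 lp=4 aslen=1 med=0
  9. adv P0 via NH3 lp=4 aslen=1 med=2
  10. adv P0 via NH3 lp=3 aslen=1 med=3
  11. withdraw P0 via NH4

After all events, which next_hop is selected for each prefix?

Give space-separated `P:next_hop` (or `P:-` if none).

Op 1: best P0=- P1=NH1 P2=-
Op 2: best P0=- P1=- P2=-
Op 3: best P0=- P1=- P2=NH1
Op 4: best P0=- P1=- P2=-
Op 5: best P0=NH4 P1=- P2=-
Op 6: best P0=NH4 P1=- P2=-
Op 7: best P0=NH4 P1=- P2=-
Op 8: best P0=NH4 P1=- P2=-
Op 9: best P0=NH4 P1=- P2=-
Op 10: best P0=NH4 P1=- P2=-
Op 11: best P0=NH3 P1=- P2=-

Answer: P0:NH3 P1:- P2:-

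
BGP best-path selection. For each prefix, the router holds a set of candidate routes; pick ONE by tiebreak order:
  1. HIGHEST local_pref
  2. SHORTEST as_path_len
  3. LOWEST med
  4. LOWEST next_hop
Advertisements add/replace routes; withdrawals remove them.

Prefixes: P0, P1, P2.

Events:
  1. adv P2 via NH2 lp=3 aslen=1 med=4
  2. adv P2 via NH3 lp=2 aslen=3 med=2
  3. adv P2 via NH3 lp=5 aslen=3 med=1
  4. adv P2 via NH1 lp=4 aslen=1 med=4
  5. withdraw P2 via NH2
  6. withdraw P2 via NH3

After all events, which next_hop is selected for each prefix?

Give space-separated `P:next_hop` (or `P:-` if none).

Answer: P0:- P1:- P2:NH1

Derivation:
Op 1: best P0=- P1=- P2=NH2
Op 2: best P0=- P1=- P2=NH2
Op 3: best P0=- P1=- P2=NH3
Op 4: best P0=- P1=- P2=NH3
Op 5: best P0=- P1=- P2=NH3
Op 6: best P0=- P1=- P2=NH1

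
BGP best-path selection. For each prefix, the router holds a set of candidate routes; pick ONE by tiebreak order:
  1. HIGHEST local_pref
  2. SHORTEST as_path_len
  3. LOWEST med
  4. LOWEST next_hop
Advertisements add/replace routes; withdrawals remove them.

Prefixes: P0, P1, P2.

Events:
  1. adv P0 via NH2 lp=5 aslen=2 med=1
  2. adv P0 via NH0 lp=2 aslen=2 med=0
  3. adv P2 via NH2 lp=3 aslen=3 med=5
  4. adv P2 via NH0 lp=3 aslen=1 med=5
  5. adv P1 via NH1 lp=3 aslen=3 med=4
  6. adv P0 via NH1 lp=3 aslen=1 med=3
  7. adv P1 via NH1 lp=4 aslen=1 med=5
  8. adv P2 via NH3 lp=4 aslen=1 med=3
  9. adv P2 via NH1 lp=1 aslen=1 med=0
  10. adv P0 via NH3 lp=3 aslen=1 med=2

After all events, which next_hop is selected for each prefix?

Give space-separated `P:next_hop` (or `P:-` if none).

Answer: P0:NH2 P1:NH1 P2:NH3

Derivation:
Op 1: best P0=NH2 P1=- P2=-
Op 2: best P0=NH2 P1=- P2=-
Op 3: best P0=NH2 P1=- P2=NH2
Op 4: best P0=NH2 P1=- P2=NH0
Op 5: best P0=NH2 P1=NH1 P2=NH0
Op 6: best P0=NH2 P1=NH1 P2=NH0
Op 7: best P0=NH2 P1=NH1 P2=NH0
Op 8: best P0=NH2 P1=NH1 P2=NH3
Op 9: best P0=NH2 P1=NH1 P2=NH3
Op 10: best P0=NH2 P1=NH1 P2=NH3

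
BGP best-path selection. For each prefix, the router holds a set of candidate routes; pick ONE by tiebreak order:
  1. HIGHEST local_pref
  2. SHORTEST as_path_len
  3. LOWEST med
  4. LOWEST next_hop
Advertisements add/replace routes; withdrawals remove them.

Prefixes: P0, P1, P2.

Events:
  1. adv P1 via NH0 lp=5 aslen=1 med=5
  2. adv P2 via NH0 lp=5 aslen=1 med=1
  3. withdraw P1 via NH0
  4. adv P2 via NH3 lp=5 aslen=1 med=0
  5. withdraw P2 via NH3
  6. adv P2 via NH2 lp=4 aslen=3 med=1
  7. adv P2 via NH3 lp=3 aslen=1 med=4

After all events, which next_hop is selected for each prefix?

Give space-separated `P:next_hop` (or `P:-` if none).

Op 1: best P0=- P1=NH0 P2=-
Op 2: best P0=- P1=NH0 P2=NH0
Op 3: best P0=- P1=- P2=NH0
Op 4: best P0=- P1=- P2=NH3
Op 5: best P0=- P1=- P2=NH0
Op 6: best P0=- P1=- P2=NH0
Op 7: best P0=- P1=- P2=NH0

Answer: P0:- P1:- P2:NH0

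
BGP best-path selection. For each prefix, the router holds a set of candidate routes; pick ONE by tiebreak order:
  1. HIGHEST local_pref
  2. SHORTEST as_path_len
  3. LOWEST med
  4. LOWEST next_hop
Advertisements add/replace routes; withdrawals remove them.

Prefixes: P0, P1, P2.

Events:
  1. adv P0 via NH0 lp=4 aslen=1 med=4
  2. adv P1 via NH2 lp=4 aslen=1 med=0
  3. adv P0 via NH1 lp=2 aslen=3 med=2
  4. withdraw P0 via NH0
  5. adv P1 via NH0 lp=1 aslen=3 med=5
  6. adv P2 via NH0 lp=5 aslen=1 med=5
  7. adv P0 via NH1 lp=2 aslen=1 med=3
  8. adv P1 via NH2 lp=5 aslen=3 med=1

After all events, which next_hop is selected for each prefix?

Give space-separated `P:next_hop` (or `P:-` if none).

Answer: P0:NH1 P1:NH2 P2:NH0

Derivation:
Op 1: best P0=NH0 P1=- P2=-
Op 2: best P0=NH0 P1=NH2 P2=-
Op 3: best P0=NH0 P1=NH2 P2=-
Op 4: best P0=NH1 P1=NH2 P2=-
Op 5: best P0=NH1 P1=NH2 P2=-
Op 6: best P0=NH1 P1=NH2 P2=NH0
Op 7: best P0=NH1 P1=NH2 P2=NH0
Op 8: best P0=NH1 P1=NH2 P2=NH0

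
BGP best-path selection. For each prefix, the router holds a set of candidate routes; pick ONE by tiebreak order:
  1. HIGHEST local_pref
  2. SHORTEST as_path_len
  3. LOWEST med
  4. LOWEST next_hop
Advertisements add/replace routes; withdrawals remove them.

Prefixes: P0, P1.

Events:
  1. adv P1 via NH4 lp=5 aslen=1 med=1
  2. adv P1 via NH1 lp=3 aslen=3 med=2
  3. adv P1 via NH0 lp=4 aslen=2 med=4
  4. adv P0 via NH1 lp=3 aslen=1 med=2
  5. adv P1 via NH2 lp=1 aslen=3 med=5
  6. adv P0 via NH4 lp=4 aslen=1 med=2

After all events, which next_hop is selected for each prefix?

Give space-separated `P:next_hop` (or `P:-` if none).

Op 1: best P0=- P1=NH4
Op 2: best P0=- P1=NH4
Op 3: best P0=- P1=NH4
Op 4: best P0=NH1 P1=NH4
Op 5: best P0=NH1 P1=NH4
Op 6: best P0=NH4 P1=NH4

Answer: P0:NH4 P1:NH4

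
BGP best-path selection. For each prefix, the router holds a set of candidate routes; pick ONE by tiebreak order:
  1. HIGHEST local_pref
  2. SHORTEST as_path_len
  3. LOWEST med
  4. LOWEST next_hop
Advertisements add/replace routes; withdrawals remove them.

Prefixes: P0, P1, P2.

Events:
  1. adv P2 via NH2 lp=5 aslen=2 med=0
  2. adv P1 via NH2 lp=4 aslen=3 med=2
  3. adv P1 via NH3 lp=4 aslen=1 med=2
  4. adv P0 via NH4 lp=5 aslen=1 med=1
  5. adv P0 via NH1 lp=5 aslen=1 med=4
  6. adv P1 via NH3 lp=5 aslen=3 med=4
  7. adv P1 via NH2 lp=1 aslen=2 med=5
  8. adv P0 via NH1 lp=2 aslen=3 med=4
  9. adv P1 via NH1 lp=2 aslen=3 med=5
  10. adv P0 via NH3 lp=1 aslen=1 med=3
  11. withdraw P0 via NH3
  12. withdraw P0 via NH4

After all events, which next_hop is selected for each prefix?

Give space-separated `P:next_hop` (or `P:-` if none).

Op 1: best P0=- P1=- P2=NH2
Op 2: best P0=- P1=NH2 P2=NH2
Op 3: best P0=- P1=NH3 P2=NH2
Op 4: best P0=NH4 P1=NH3 P2=NH2
Op 5: best P0=NH4 P1=NH3 P2=NH2
Op 6: best P0=NH4 P1=NH3 P2=NH2
Op 7: best P0=NH4 P1=NH3 P2=NH2
Op 8: best P0=NH4 P1=NH3 P2=NH2
Op 9: best P0=NH4 P1=NH3 P2=NH2
Op 10: best P0=NH4 P1=NH3 P2=NH2
Op 11: best P0=NH4 P1=NH3 P2=NH2
Op 12: best P0=NH1 P1=NH3 P2=NH2

Answer: P0:NH1 P1:NH3 P2:NH2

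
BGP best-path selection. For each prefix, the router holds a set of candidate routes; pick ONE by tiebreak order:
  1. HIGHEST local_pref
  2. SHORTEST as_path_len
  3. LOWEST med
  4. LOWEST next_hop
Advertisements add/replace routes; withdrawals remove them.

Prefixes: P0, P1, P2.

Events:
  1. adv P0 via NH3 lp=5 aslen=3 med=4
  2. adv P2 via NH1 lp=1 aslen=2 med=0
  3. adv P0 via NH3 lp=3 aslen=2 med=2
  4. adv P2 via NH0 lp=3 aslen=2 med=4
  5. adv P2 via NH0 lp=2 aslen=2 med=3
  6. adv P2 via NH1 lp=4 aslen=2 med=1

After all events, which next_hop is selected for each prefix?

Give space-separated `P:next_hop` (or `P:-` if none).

Op 1: best P0=NH3 P1=- P2=-
Op 2: best P0=NH3 P1=- P2=NH1
Op 3: best P0=NH3 P1=- P2=NH1
Op 4: best P0=NH3 P1=- P2=NH0
Op 5: best P0=NH3 P1=- P2=NH0
Op 6: best P0=NH3 P1=- P2=NH1

Answer: P0:NH3 P1:- P2:NH1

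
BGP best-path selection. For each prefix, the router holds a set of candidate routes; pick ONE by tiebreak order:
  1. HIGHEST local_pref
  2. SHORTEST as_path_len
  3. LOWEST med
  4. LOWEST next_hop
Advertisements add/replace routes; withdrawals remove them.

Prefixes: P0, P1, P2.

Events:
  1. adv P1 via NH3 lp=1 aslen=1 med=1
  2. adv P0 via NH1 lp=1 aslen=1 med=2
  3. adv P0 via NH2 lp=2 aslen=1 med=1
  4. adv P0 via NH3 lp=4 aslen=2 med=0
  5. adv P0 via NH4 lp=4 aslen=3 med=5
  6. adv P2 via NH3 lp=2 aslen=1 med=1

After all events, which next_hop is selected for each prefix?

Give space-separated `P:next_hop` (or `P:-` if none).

Answer: P0:NH3 P1:NH3 P2:NH3

Derivation:
Op 1: best P0=- P1=NH3 P2=-
Op 2: best P0=NH1 P1=NH3 P2=-
Op 3: best P0=NH2 P1=NH3 P2=-
Op 4: best P0=NH3 P1=NH3 P2=-
Op 5: best P0=NH3 P1=NH3 P2=-
Op 6: best P0=NH3 P1=NH3 P2=NH3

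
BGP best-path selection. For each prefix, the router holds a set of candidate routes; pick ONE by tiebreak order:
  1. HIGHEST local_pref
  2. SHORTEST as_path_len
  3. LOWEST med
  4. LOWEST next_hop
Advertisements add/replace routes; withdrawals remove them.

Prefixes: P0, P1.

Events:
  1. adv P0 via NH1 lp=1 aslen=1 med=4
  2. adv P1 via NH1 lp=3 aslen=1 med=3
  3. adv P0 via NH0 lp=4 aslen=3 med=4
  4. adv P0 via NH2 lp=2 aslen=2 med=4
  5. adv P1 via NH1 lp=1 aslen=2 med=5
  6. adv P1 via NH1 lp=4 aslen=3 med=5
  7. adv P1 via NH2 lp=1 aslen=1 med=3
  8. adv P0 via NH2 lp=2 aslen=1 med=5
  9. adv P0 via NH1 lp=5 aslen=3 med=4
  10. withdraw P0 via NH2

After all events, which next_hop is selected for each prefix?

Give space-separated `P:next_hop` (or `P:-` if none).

Op 1: best P0=NH1 P1=-
Op 2: best P0=NH1 P1=NH1
Op 3: best P0=NH0 P1=NH1
Op 4: best P0=NH0 P1=NH1
Op 5: best P0=NH0 P1=NH1
Op 6: best P0=NH0 P1=NH1
Op 7: best P0=NH0 P1=NH1
Op 8: best P0=NH0 P1=NH1
Op 9: best P0=NH1 P1=NH1
Op 10: best P0=NH1 P1=NH1

Answer: P0:NH1 P1:NH1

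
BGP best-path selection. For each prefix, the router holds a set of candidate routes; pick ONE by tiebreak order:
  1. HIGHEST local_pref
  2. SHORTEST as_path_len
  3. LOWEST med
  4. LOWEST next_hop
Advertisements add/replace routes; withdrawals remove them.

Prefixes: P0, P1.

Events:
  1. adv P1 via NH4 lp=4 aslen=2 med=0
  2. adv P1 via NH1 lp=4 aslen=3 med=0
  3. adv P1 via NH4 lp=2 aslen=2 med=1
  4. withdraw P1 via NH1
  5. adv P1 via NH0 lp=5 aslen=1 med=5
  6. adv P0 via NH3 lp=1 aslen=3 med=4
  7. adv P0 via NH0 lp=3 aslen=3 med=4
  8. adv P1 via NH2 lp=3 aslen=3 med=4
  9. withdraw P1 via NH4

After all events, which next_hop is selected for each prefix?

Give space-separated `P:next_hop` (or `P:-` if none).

Answer: P0:NH0 P1:NH0

Derivation:
Op 1: best P0=- P1=NH4
Op 2: best P0=- P1=NH4
Op 3: best P0=- P1=NH1
Op 4: best P0=- P1=NH4
Op 5: best P0=- P1=NH0
Op 6: best P0=NH3 P1=NH0
Op 7: best P0=NH0 P1=NH0
Op 8: best P0=NH0 P1=NH0
Op 9: best P0=NH0 P1=NH0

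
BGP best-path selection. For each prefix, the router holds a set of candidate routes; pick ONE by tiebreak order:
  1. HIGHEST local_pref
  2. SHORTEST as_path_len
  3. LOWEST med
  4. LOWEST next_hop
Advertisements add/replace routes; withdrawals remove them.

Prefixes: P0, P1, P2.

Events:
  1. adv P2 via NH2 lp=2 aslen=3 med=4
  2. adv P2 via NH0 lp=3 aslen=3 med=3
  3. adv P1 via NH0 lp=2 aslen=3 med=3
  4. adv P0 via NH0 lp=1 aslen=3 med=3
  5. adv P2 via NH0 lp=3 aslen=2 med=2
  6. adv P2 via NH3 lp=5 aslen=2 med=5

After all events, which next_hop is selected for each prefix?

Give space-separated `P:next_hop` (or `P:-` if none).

Answer: P0:NH0 P1:NH0 P2:NH3

Derivation:
Op 1: best P0=- P1=- P2=NH2
Op 2: best P0=- P1=- P2=NH0
Op 3: best P0=- P1=NH0 P2=NH0
Op 4: best P0=NH0 P1=NH0 P2=NH0
Op 5: best P0=NH0 P1=NH0 P2=NH0
Op 6: best P0=NH0 P1=NH0 P2=NH3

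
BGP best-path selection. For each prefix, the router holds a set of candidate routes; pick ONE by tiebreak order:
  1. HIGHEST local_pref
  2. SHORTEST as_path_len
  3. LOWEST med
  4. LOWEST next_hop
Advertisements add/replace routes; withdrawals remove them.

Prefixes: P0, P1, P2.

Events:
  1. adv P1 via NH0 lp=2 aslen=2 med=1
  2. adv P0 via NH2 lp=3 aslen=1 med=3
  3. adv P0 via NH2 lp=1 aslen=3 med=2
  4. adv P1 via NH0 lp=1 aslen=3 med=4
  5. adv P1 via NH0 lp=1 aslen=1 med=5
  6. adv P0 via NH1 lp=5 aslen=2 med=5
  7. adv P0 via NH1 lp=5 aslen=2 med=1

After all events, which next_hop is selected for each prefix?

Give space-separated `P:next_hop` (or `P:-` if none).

Op 1: best P0=- P1=NH0 P2=-
Op 2: best P0=NH2 P1=NH0 P2=-
Op 3: best P0=NH2 P1=NH0 P2=-
Op 4: best P0=NH2 P1=NH0 P2=-
Op 5: best P0=NH2 P1=NH0 P2=-
Op 6: best P0=NH1 P1=NH0 P2=-
Op 7: best P0=NH1 P1=NH0 P2=-

Answer: P0:NH1 P1:NH0 P2:-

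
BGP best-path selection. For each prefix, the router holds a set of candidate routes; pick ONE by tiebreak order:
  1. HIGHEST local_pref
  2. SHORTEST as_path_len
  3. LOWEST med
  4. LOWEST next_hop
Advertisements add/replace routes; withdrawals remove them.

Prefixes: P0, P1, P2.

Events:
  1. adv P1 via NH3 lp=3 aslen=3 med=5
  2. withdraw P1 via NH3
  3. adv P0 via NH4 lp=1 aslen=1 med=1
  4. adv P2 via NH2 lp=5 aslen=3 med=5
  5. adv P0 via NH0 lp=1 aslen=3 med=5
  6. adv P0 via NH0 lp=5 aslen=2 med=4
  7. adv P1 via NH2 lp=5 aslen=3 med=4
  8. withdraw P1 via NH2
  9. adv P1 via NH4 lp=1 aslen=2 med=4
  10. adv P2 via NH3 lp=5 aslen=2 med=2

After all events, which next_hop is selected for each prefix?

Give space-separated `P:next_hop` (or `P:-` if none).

Answer: P0:NH0 P1:NH4 P2:NH3

Derivation:
Op 1: best P0=- P1=NH3 P2=-
Op 2: best P0=- P1=- P2=-
Op 3: best P0=NH4 P1=- P2=-
Op 4: best P0=NH4 P1=- P2=NH2
Op 5: best P0=NH4 P1=- P2=NH2
Op 6: best P0=NH0 P1=- P2=NH2
Op 7: best P0=NH0 P1=NH2 P2=NH2
Op 8: best P0=NH0 P1=- P2=NH2
Op 9: best P0=NH0 P1=NH4 P2=NH2
Op 10: best P0=NH0 P1=NH4 P2=NH3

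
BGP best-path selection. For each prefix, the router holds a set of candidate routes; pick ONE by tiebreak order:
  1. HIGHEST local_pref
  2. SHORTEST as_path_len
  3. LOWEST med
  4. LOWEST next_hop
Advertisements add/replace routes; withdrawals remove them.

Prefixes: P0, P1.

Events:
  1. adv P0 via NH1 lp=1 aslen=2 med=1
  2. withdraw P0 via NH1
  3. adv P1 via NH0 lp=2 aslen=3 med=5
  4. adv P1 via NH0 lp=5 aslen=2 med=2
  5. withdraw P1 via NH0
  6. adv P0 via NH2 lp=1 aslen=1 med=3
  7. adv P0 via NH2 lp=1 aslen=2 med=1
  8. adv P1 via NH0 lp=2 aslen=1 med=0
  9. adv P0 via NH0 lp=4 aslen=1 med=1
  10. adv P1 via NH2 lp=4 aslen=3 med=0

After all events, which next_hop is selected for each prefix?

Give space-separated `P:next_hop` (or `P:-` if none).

Answer: P0:NH0 P1:NH2

Derivation:
Op 1: best P0=NH1 P1=-
Op 2: best P0=- P1=-
Op 3: best P0=- P1=NH0
Op 4: best P0=- P1=NH0
Op 5: best P0=- P1=-
Op 6: best P0=NH2 P1=-
Op 7: best P0=NH2 P1=-
Op 8: best P0=NH2 P1=NH0
Op 9: best P0=NH0 P1=NH0
Op 10: best P0=NH0 P1=NH2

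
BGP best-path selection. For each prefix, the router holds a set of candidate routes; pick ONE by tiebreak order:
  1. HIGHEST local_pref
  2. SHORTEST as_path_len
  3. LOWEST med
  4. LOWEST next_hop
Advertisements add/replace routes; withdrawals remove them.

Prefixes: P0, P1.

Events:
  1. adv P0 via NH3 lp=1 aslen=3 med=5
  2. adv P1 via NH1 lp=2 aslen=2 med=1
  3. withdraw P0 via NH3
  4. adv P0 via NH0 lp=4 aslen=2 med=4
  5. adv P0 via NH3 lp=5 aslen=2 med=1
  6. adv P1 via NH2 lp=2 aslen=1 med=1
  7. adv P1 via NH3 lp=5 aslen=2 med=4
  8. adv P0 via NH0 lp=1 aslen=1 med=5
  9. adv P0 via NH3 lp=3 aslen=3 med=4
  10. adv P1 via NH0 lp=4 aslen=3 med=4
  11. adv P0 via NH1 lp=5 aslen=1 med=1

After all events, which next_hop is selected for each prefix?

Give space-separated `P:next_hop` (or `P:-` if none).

Answer: P0:NH1 P1:NH3

Derivation:
Op 1: best P0=NH3 P1=-
Op 2: best P0=NH3 P1=NH1
Op 3: best P0=- P1=NH1
Op 4: best P0=NH0 P1=NH1
Op 5: best P0=NH3 P1=NH1
Op 6: best P0=NH3 P1=NH2
Op 7: best P0=NH3 P1=NH3
Op 8: best P0=NH3 P1=NH3
Op 9: best P0=NH3 P1=NH3
Op 10: best P0=NH3 P1=NH3
Op 11: best P0=NH1 P1=NH3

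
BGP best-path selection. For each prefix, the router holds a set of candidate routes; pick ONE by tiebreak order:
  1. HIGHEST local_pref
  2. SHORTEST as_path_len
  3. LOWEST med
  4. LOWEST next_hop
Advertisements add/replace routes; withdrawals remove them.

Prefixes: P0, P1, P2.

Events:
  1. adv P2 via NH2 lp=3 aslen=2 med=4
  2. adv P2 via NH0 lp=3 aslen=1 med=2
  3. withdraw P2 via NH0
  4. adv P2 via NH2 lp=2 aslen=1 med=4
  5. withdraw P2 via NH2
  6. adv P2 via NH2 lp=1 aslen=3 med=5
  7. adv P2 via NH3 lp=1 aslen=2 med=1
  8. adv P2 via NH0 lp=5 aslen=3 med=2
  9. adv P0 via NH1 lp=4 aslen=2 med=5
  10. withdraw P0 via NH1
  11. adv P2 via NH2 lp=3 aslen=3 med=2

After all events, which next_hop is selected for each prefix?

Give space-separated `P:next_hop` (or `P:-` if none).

Op 1: best P0=- P1=- P2=NH2
Op 2: best P0=- P1=- P2=NH0
Op 3: best P0=- P1=- P2=NH2
Op 4: best P0=- P1=- P2=NH2
Op 5: best P0=- P1=- P2=-
Op 6: best P0=- P1=- P2=NH2
Op 7: best P0=- P1=- P2=NH3
Op 8: best P0=- P1=- P2=NH0
Op 9: best P0=NH1 P1=- P2=NH0
Op 10: best P0=- P1=- P2=NH0
Op 11: best P0=- P1=- P2=NH0

Answer: P0:- P1:- P2:NH0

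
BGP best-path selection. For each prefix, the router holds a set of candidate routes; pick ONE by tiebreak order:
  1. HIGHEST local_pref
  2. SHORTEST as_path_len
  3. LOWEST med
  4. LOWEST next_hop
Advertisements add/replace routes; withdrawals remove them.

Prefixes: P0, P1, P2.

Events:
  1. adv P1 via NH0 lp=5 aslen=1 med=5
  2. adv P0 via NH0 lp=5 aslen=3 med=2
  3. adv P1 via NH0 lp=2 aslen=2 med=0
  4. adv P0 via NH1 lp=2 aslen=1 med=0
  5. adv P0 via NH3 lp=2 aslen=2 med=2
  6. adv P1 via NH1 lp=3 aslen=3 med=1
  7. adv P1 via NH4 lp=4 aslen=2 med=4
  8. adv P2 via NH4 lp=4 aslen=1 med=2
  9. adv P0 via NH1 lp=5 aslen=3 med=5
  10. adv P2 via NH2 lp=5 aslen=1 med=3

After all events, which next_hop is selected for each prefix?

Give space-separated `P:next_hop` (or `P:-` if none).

Op 1: best P0=- P1=NH0 P2=-
Op 2: best P0=NH0 P1=NH0 P2=-
Op 3: best P0=NH0 P1=NH0 P2=-
Op 4: best P0=NH0 P1=NH0 P2=-
Op 5: best P0=NH0 P1=NH0 P2=-
Op 6: best P0=NH0 P1=NH1 P2=-
Op 7: best P0=NH0 P1=NH4 P2=-
Op 8: best P0=NH0 P1=NH4 P2=NH4
Op 9: best P0=NH0 P1=NH4 P2=NH4
Op 10: best P0=NH0 P1=NH4 P2=NH2

Answer: P0:NH0 P1:NH4 P2:NH2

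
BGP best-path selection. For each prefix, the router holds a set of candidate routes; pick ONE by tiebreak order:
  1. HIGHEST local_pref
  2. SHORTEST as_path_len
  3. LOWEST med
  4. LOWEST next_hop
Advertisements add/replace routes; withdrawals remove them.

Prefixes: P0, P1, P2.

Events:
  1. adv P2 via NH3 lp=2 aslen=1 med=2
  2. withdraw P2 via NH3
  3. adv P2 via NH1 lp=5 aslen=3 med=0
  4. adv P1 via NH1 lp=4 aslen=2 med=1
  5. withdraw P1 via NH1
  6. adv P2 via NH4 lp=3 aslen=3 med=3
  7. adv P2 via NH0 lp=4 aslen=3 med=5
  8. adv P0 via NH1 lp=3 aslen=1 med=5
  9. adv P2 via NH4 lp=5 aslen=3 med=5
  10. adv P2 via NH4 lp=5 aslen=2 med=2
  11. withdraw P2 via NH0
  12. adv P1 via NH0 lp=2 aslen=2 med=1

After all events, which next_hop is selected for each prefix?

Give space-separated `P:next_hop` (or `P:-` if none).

Op 1: best P0=- P1=- P2=NH3
Op 2: best P0=- P1=- P2=-
Op 3: best P0=- P1=- P2=NH1
Op 4: best P0=- P1=NH1 P2=NH1
Op 5: best P0=- P1=- P2=NH1
Op 6: best P0=- P1=- P2=NH1
Op 7: best P0=- P1=- P2=NH1
Op 8: best P0=NH1 P1=- P2=NH1
Op 9: best P0=NH1 P1=- P2=NH1
Op 10: best P0=NH1 P1=- P2=NH4
Op 11: best P0=NH1 P1=- P2=NH4
Op 12: best P0=NH1 P1=NH0 P2=NH4

Answer: P0:NH1 P1:NH0 P2:NH4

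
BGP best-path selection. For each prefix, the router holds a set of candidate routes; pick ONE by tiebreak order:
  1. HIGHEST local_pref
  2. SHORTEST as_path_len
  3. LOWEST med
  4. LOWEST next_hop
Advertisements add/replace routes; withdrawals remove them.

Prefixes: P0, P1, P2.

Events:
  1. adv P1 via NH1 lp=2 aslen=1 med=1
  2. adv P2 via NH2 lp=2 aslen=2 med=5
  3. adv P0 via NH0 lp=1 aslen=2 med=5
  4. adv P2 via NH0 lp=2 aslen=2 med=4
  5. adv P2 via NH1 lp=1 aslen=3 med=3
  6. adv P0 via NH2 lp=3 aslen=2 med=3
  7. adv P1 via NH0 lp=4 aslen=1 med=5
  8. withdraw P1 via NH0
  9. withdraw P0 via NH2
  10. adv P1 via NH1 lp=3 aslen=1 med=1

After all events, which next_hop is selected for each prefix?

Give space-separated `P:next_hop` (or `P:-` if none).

Op 1: best P0=- P1=NH1 P2=-
Op 2: best P0=- P1=NH1 P2=NH2
Op 3: best P0=NH0 P1=NH1 P2=NH2
Op 4: best P0=NH0 P1=NH1 P2=NH0
Op 5: best P0=NH0 P1=NH1 P2=NH0
Op 6: best P0=NH2 P1=NH1 P2=NH0
Op 7: best P0=NH2 P1=NH0 P2=NH0
Op 8: best P0=NH2 P1=NH1 P2=NH0
Op 9: best P0=NH0 P1=NH1 P2=NH0
Op 10: best P0=NH0 P1=NH1 P2=NH0

Answer: P0:NH0 P1:NH1 P2:NH0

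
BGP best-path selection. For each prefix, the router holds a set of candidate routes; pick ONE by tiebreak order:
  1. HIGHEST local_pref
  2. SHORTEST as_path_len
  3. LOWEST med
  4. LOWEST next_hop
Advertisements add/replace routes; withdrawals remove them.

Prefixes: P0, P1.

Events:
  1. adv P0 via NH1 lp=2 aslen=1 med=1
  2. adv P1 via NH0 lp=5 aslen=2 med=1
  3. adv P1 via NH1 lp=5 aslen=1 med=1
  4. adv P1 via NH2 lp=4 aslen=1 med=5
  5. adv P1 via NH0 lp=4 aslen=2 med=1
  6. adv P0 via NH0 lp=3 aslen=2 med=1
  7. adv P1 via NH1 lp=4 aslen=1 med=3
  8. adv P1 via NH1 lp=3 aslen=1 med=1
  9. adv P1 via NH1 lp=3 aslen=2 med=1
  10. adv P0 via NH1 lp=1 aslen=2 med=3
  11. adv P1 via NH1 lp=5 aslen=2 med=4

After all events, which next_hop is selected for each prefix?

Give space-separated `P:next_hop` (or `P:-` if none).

Answer: P0:NH0 P1:NH1

Derivation:
Op 1: best P0=NH1 P1=-
Op 2: best P0=NH1 P1=NH0
Op 3: best P0=NH1 P1=NH1
Op 4: best P0=NH1 P1=NH1
Op 5: best P0=NH1 P1=NH1
Op 6: best P0=NH0 P1=NH1
Op 7: best P0=NH0 P1=NH1
Op 8: best P0=NH0 P1=NH2
Op 9: best P0=NH0 P1=NH2
Op 10: best P0=NH0 P1=NH2
Op 11: best P0=NH0 P1=NH1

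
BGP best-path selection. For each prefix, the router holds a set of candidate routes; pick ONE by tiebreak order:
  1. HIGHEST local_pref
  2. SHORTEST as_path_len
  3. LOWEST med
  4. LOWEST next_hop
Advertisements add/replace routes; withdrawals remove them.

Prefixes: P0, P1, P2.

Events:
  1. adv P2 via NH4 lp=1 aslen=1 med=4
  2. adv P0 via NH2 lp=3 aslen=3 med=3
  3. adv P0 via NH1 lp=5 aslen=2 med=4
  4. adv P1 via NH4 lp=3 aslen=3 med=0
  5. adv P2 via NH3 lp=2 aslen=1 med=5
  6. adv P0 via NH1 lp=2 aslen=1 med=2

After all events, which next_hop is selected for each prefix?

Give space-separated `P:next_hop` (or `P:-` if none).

Answer: P0:NH2 P1:NH4 P2:NH3

Derivation:
Op 1: best P0=- P1=- P2=NH4
Op 2: best P0=NH2 P1=- P2=NH4
Op 3: best P0=NH1 P1=- P2=NH4
Op 4: best P0=NH1 P1=NH4 P2=NH4
Op 5: best P0=NH1 P1=NH4 P2=NH3
Op 6: best P0=NH2 P1=NH4 P2=NH3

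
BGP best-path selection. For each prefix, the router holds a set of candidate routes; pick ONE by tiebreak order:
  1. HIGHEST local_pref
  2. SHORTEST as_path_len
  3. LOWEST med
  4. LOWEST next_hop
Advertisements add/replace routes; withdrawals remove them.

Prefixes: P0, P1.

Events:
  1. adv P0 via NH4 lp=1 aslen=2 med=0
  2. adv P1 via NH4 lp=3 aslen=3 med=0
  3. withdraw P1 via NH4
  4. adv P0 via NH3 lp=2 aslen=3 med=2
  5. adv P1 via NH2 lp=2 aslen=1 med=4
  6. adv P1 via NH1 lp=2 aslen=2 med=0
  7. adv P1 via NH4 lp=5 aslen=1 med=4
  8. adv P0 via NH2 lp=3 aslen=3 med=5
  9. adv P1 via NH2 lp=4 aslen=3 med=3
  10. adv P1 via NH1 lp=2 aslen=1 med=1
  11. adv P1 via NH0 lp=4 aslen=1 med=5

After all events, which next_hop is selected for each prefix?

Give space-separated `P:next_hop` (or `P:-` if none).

Answer: P0:NH2 P1:NH4

Derivation:
Op 1: best P0=NH4 P1=-
Op 2: best P0=NH4 P1=NH4
Op 3: best P0=NH4 P1=-
Op 4: best P0=NH3 P1=-
Op 5: best P0=NH3 P1=NH2
Op 6: best P0=NH3 P1=NH2
Op 7: best P0=NH3 P1=NH4
Op 8: best P0=NH2 P1=NH4
Op 9: best P0=NH2 P1=NH4
Op 10: best P0=NH2 P1=NH4
Op 11: best P0=NH2 P1=NH4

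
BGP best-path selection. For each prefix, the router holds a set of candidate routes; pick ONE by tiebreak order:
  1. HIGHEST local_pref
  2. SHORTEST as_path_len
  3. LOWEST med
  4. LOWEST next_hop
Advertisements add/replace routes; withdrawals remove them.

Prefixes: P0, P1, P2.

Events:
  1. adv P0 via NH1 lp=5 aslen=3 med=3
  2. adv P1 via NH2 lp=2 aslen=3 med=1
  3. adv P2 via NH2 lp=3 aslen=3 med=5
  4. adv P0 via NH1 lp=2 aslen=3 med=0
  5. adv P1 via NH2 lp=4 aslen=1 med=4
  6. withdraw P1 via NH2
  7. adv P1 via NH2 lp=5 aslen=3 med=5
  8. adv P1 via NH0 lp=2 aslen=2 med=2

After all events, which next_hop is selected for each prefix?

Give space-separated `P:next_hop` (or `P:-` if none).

Op 1: best P0=NH1 P1=- P2=-
Op 2: best P0=NH1 P1=NH2 P2=-
Op 3: best P0=NH1 P1=NH2 P2=NH2
Op 4: best P0=NH1 P1=NH2 P2=NH2
Op 5: best P0=NH1 P1=NH2 P2=NH2
Op 6: best P0=NH1 P1=- P2=NH2
Op 7: best P0=NH1 P1=NH2 P2=NH2
Op 8: best P0=NH1 P1=NH2 P2=NH2

Answer: P0:NH1 P1:NH2 P2:NH2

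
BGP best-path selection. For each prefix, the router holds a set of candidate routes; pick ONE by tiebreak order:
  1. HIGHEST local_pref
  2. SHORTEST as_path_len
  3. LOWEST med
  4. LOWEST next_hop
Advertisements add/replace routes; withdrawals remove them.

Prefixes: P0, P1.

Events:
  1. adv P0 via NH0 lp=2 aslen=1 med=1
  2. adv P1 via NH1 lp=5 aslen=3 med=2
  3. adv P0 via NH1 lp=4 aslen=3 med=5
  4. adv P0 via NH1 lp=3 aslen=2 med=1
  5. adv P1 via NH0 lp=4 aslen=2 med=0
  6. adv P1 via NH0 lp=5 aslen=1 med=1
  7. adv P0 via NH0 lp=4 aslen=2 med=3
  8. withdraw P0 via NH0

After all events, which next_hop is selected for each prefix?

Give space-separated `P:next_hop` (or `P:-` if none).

Op 1: best P0=NH0 P1=-
Op 2: best P0=NH0 P1=NH1
Op 3: best P0=NH1 P1=NH1
Op 4: best P0=NH1 P1=NH1
Op 5: best P0=NH1 P1=NH1
Op 6: best P0=NH1 P1=NH0
Op 7: best P0=NH0 P1=NH0
Op 8: best P0=NH1 P1=NH0

Answer: P0:NH1 P1:NH0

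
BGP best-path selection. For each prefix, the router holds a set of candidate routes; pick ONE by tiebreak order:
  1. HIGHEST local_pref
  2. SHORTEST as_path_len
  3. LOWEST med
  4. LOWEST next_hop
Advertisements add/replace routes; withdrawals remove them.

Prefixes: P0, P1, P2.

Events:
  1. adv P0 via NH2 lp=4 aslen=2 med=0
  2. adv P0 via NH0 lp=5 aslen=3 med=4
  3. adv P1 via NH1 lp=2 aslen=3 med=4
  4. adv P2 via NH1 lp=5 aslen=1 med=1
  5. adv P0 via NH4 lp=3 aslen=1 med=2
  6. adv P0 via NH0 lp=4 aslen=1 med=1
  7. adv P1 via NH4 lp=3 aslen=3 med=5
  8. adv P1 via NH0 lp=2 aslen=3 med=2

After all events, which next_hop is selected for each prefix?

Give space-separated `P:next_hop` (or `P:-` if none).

Answer: P0:NH0 P1:NH4 P2:NH1

Derivation:
Op 1: best P0=NH2 P1=- P2=-
Op 2: best P0=NH0 P1=- P2=-
Op 3: best P0=NH0 P1=NH1 P2=-
Op 4: best P0=NH0 P1=NH1 P2=NH1
Op 5: best P0=NH0 P1=NH1 P2=NH1
Op 6: best P0=NH0 P1=NH1 P2=NH1
Op 7: best P0=NH0 P1=NH4 P2=NH1
Op 8: best P0=NH0 P1=NH4 P2=NH1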